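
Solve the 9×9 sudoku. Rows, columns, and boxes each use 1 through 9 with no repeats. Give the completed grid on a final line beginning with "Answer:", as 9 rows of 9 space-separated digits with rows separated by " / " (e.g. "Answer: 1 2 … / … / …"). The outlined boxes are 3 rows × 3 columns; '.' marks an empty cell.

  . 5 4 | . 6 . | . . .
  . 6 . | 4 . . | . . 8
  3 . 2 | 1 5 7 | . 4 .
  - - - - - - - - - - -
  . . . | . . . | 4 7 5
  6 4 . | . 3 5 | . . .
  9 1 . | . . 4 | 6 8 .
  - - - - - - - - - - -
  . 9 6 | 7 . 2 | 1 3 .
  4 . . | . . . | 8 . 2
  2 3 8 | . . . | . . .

Step 1. [r3c7∈{9}] r3c7 is down to just 9 ⇒ r3c7=9.
Step 2. [r5c4∈{2,8,9}] 8 has one home in row 5: r5c4. So r5c4=8.
Step 3. [r8c3∈{1,5,7}] across box 7, 1 lands solely at r8c3, so r8c3=1.
Step 4. [r8c5∈{9}] only 9 remains possible at r8c5. So r8c5=9.
Step 5. [r2c5∈{2}] r2c5 is down to just 2. So r2c5=2.
Step 6. [r1c6∈{3,8,9}] in col 6, 8 fits only at r1c6 ⇒ r1c6=8.
Step 7. [r1c4∈{3,9}] in row 1, 9 fits only at r1c4 ⇒ r1c4=9.
Step 8. [r8c4∈{3,5,6}] col 4 places 3 nowhere but r8c4 ⇒ r8c4=3.
Step 9. [r8c6∈{6}] nothing but 6 survives at r8c6, so r8c6=6.
Step 10. [r8c8∈{5}] only 5 remains possible at r8c8 ⇒ r8c8=5.
Step 11. [r2c8∈{1}] r2c8's peers cover all but 1. So r2c8=1.
Step 12. [r9c7∈{7}] r9c7's peers cover all but 7 ⇒ r9c7=7.
Step 13. [r7c9∈{4}] only 4 remains possible at r7c9. So r7c9=4.
Step 14. [r4c2∈{2,8}] col 2 places 2 nowhere but r4c2 ⇒ r4c2=2.
Step 15. [r6c3∈{3,5,7}] across row 6, 5 lands solely at r6c3 ⇒ r6c3=5.
Step 16. [r2c1∈{7}] only 7 remains possible at r2c1 ⇒ r2c1=7.
Step 17. [r5c7∈{2}] r5c7 has the single candidate 2 ⇒ r5c7=2.
Step 18. [r5c8∈{9}] only 9 remains possible at r5c8. So r5c8=9.
Step 19. [r1c7∈{3}] nothing but 3 survives at r1c7, so r1c7=3.
Step 20. [r4c5∈{1}] nothing but 1 survives at r4c5, so r4c5=1.
Step 21. [r9c8∈{6}] r9c8 has the single candidate 6 ⇒ r9c8=6.
Step 22. [r2c3∈{9}] only 9 remains possible at r2c3. So r2c3=9.
Step 23. [r1c8∈{2}] only 2 remains possible at r1c8 ⇒ r1c8=2.
Step 24. [r6c9∈{3}] only 3 remains possible at r6c9 ⇒ r6c9=3.
Step 25. [r1c1∈{1}] only 1 remains possible at r1c1, so r1c1=1.
Step 26. [r9c6∈{1}] nothing but 1 survives at r9c6, so r9c6=1.
Step 27. [r3c9∈{6}] nothing but 6 survives at r3c9 ⇒ r3c9=6.
Step 28. [r8c2∈{7}] r8c2 is down to just 7, so r8c2=7.
Step 29. [r3c2∈{8}] r3c2's peers cover all but 8. So r3c2=8.
Step 30. [r6c4∈{2}] r6c4 is down to just 2 ⇒ r6c4=2.
Step 31. [r5c9∈{1}] r5c9 is down to just 1. So r5c9=1.
Step 32. [r4c4∈{6}] nothing but 6 survives at r4c4 ⇒ r4c4=6.
Step 33. [r9c5∈{4}] only 4 remains possible at r9c5. So r9c5=4.
Step 34. [r7c5∈{8}] only 8 remains possible at r7c5. So r7c5=8.
Step 35. [r6c5∈{7}] only 7 remains possible at r6c5, so r6c5=7.
Step 36. [r4c3∈{3}] r4c3's peers cover all but 3. So r4c3=3.
Step 37. [r5c3∈{7}] r5c3 is down to just 7, so r5c3=7.
Step 38. [r1c9∈{7}] r1c9 is down to just 7 ⇒ r1c9=7.
Step 39. [r7c1∈{5}] r7c1's peers cover all but 5, so r7c1=5.
Step 40. [r2c6∈{3}] only 3 remains possible at r2c6 ⇒ r2c6=3.
Step 41. [r4c6∈{9}] only 9 remains possible at r4c6. So r4c6=9.
Step 42. [r9c4∈{5}] r9c4 is down to just 5, so r9c4=5.
Step 43. [r4c1∈{8}] only 8 remains possible at r4c1, so r4c1=8.
Step 44. [r2c7∈{5}] r2c7 has the single candidate 5 ⇒ r2c7=5.
Step 45. [r9c9∈{9}] nothing but 9 survives at r9c9, so r9c9=9.

Answer: 1 5 4 9 6 8 3 2 7 / 7 6 9 4 2 3 5 1 8 / 3 8 2 1 5 7 9 4 6 / 8 2 3 6 1 9 4 7 5 / 6 4 7 8 3 5 2 9 1 / 9 1 5 2 7 4 6 8 3 / 5 9 6 7 8 2 1 3 4 / 4 7 1 3 9 6 8 5 2 / 2 3 8 5 4 1 7 6 9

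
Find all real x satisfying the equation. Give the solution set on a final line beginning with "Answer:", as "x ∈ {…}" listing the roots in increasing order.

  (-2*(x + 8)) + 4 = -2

Step 1. [(-2*(x + 8)) + 4 = -2] -2 divides every term; factor it out. So factor: (x + 8) - 2 = 1.
Step 2. [(x + 8) - 2 = 1] 2 comes off first (add 2), so sub: x + 8 = 3.
Step 3. [x + 8 = 3] peel the +8: subtract 8 from each side. So sub: x = -5.

Answer: x ∈ {-5}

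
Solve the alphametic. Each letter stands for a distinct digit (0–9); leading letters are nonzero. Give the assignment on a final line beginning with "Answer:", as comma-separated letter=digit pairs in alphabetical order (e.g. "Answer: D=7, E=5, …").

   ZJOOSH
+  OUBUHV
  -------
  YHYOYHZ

Step 1. [col 1: H + V ≡ Z (mod 10)] V=2 is one option consistent with column 1 (H + V ≡ Z (mod 10), carry-in 0) — take it ⇒ V=2.
Step 2. [col 1: H + V ≡ Z (mod 10)] no forcing yet in column 1 (carry-in 0); Z=5 is free and consistent — try it, so Z=5.
Step 3. [col 1: H + V ≡ Z (mod 10)] column 1: given V=2, Z=5, carry-in 0, and digits 2,5 already taken and all letters distinct, H+V≡Z (mod 10) forces H=3 ⇒ H=3.
Step 4. [Y] the sum has 7 digits but both addends have 6; that extra leading digit Y is the final carry, namely 1, so Y=1.
Step 5. [col 2: S + H ≡ H (mod 10)] column 2 reads S+H+carry(0)=H with H=3; with digits 1,2,3,5 already taken and all letters distinct, the only value for S is 0, so S=0.
Step 6. [col 3: O + U ≡ Y (mod 10)] column 3 (O + U ≡ Y (mod 10), carry-in 0) doesn't pin U yet; pick U=4 and continue, so U=4.
Step 7. [col 3: O + U ≡ Y (mod 10)] column 3: given U=4, Y=1, carry-in 0, and digits 0,1,2,3,4,5 already taken and all letters distinct, O+U≡Y (mod 10) forces O=7. So O=7.
Step 8. [col 4: O + B ≡ O (mod 10)] from column 4 (O=7, carry-in 1, digits 0,1,2,3,4,5,7 already taken and all letters distinct): B must equal 9 ⇒ B=9.
Step 9. [col 5: J + U ≡ Y (mod 10)] column 5: given U=4, Y=1, carry-in 1, and digits 0,1,2,3,4,5,7,9 already taken and all letters distinct, J+U≡Y (mod 10) forces J=6, so J=6.

Answer: B=9, H=3, J=6, O=7, S=0, U=4, V=2, Y=1, Z=5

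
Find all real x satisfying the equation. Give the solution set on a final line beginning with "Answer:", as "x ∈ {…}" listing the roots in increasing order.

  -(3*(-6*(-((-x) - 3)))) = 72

Step 1. [-(3*(-6*(-((-x) - 3)))) = 72] LHS negated; negate both sides ⇒ neg: 3*(-6*(-((-x) - 3))) = -72.
Step 2. [3*(-6*(-((-x) - 3))) = -72] LHS = 3·(…); ÷3 both sides, so div: -6*(-((-x) - 3)) = -24.
Step 3. [-6*(-((-x) - 3)) = -24] -6 out front; divide by -6, so div: -((-x) - 3) = 4.
Step 4. [-((-x) - 3) = 4] flip signs both sides, so neg: (-x) - 3 = -4.
Step 5. [(-x) - 3 = -4] peel the -3: add 3 from each side. So sub: -x = -1.
Step 6. [-x = -1] flip signs both sides. So neg: x = 1.

Answer: x ∈ {1}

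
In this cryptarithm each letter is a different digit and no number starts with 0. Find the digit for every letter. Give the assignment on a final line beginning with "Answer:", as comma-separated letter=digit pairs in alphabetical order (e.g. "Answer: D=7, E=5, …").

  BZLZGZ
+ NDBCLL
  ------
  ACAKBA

Step 1. [col 1: Z + L ≡ A (mod 10)] several values work for A in column 1 (Z + L ≡ A (mod 10), carry-in 0); try A=9. So A=9.
Step 2. [col 1: Z + L ≡ A (mod 10)] column 1 (Z + L ≡ A (mod 10), carry-in 0) doesn't pin Z yet; pick Z=7 and continue, so Z=7.
Step 3. [col 1: Z + L ≡ A (mod 10)] column 1: given Z=7, A=9, carry-in 0, and digits 7,9 already taken and all letters distinct, Z+L≡A (mod 10) forces L=2, so L=2.
Step 4. [col 2: G + L ≡ B (mod 10)] several values work for B in column 2 (G + L ≡ B (mod 10), carry-in 0); try B=6 ⇒ B=6.
Step 5. [col 2: G + L ≡ B (mod 10)] from column 2 (L=2, B=6, carry-in 0, digits 2,6,7,9 already taken and all letters distinct): G must equal 4, so G=4.
Step 6. [col 3: Z + C ≡ K (mod 10)] no forcing yet in column 3 (carry-in 0); C=8 is free and consistent — try it ⇒ C=8.
Step 7. [col 3: Z + C ≡ K (mod 10)] from column 3 (Z=7, C=8, carry-in 0, digits 2,4,6,7,8,9 already taken and all letters distinct): K must equal 5, so K=5.
Step 8. [col 5: Z + D ≡ C (mod 10)] from column 5 (Z=7, C=8, carry-in 0, digits 2,4,5,6,7,8,9 already taken and all letters distinct): D must equal 1. So D=1.
Step 9. [col 6: B + N ≡ A (mod 10)] in column 6 we have B+N≡A with carry-in 0; given B=6, A=9 and digits 1,2,4,5,6,7,8,9 already taken and all letters distinct, that pins N to 3. So N=3.

Answer: A=9, B=6, C=8, D=1, G=4, K=5, L=2, N=3, Z=7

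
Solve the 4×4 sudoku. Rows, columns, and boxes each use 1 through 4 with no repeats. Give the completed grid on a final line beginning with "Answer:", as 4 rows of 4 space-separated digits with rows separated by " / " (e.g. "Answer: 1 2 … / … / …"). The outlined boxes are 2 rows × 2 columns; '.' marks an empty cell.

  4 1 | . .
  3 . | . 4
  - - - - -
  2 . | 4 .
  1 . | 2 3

Step 1. [r1c3∈{3}] only 3 remains possible at r1c3. So r1c3=3.
Step 2. [r2c2∈{2}] r2c2 is down to just 2. So r2c2=2.
Step 3. [r1c4∈{2}] only 2 remains possible at r1c4, so r1c4=2.
Step 4. [r3c4∈{1}] only 1 remains possible at r3c4. So r3c4=1.
Step 5. [r2c3∈{1}] only 1 remains possible at r2c3. So r2c3=1.
Step 6. [r3c2∈{3}] nothing but 3 survives at r3c2, so r3c2=3.
Step 7. [r4c2∈{4}] only 4 remains possible at r4c2, so r4c2=4.

Answer: 4 1 3 2 / 3 2 1 4 / 2 3 4 1 / 1 4 2 3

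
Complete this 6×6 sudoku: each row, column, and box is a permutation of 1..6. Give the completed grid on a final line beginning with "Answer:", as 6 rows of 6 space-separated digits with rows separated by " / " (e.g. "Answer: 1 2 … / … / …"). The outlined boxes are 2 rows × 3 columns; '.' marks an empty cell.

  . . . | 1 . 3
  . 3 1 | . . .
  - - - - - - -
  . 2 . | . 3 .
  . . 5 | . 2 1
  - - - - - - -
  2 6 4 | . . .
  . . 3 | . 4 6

Step 1. [r5c6∈{5}] nothing but 5 survives at r5c6 ⇒ r5c6=5.
Step 2. [r3c6∈{4}] r3c6 has the single candidate 4. So r3c6=4.
Step 3. [r2c4∈{2,4,5,6}] 4 has one home in col 4: r2c4. So r2c4=4.
Step 4. [r3c3∈{6}] r3c3 has the single candidate 6, so r3c3=6.
Step 5. [r4c2∈{4}] r4c2's peers cover all but 4 ⇒ r4c2=4.
Step 6. [r1c2∈{5}] only 5 remains possible at r1c2. So r1c2=5.
Step 7. [r1c5∈{6}] nothing but 6 survives at r1c5. So r1c5=6.
Step 8. [r6c1∈{1,5}] in row 6, 5 fits only at r6c1 ⇒ r6c1=5.
Step 9. [r5c4∈{3}] nothing but 3 survives at r5c4 ⇒ r5c4=3.
Step 10. [r2c6∈{2}] r2c6's peers cover all but 2 ⇒ r2c6=2.
Step 11. [r2c5∈{5}] nothing but 5 survives at r2c5 ⇒ r2c5=5.
Step 12. [r6c4∈{2}] r6c4's peers cover all but 2 ⇒ r6c4=2.
Step 13. [r6c2∈{1}] r6c2 is down to just 1. So r6c2=1.
Step 14. [r2c1∈{6}] r2c1's peers cover all but 6, so r2c1=6.
Step 15. [r3c1∈{1}] r3c1 has the single candidate 1, so r3c1=1.
Step 16. [r3c4∈{5}] r3c4's peers cover all but 5. So r3c4=5.
Step 17. [r4c1∈{3}] only 3 remains possible at r4c1. So r4c1=3.
Step 18. [r5c5∈{1}] r5c5 is down to just 1 ⇒ r5c5=1.
Step 19. [r1c1∈{4}] r1c1 is down to just 4 ⇒ r1c1=4.
Step 20. [r1c3∈{2}] only 2 remains possible at r1c3 ⇒ r1c3=2.
Step 21. [r4c4∈{6}] r4c4 has the single candidate 6. So r4c4=6.

Answer: 4 5 2 1 6 3 / 6 3 1 4 5 2 / 1 2 6 5 3 4 / 3 4 5 6 2 1 / 2 6 4 3 1 5 / 5 1 3 2 4 6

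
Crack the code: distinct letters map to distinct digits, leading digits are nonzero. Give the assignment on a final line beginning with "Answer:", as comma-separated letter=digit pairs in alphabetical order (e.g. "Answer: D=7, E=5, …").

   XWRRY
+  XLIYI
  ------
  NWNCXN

Step 1. [col 1: Y + I ≡ N (mod 10)] N=1 is one option consistent with column 1 (Y + I ≡ N (mod 10), carry-in 0) — take it. So N=1.
Step 2. [col 1: Y + I ≡ N (mod 10)] column 1 (Y + I ≡ N (mod 10), carry-in 0) doesn't pin I yet; pick I=9 and continue, so I=9.
Step 3. [col 1: Y + I ≡ N (mod 10)] from column 1 (I=9, N=1, carry-in 0, digits 1,9 already taken and all letters distinct): Y must equal 2, so Y=2.
Step 4. [col 2: R + Y ≡ X (mod 10)] several values work for R in column 2 (R + Y ≡ X (mod 10), carry-in 1); try R=5 ⇒ R=5.
Step 5. [col 2: R + Y ≡ X (mod 10)] column 2 reads R+Y+carry(1)=X with R=5, Y=2; with digits 1,2,5,9 already taken and all letters distinct, the only value for X is 8, so X=8.
Step 6. [col 3: R + I ≡ C (mod 10)] from column 3 (R=5, I=9, carry-in 0, digits 1,2,5,8,9 already taken and all letters distinct): C must equal 4, so C=4.
Step 7. [col 4: W + L ≡ N (mod 10)] L=3 is one option consistent with column 4 (W + L ≡ N (mod 10), carry-in 1) — take it ⇒ L=3.
Step 8. [col 4: W + L ≡ N (mod 10)] column 4: given L=3, N=1, carry-in 1, and digits 1,2,3,4,5,8,9 already taken and all letters distinct, W+L≡N (mod 10) forces W=7. So W=7.

Answer: C=4, I=9, L=3, N=1, R=5, W=7, X=8, Y=2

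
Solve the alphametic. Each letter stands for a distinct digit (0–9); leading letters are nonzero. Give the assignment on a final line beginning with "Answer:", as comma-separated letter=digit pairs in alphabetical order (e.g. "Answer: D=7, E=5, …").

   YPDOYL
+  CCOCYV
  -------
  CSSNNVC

Step 1. [col 1: L + V ≡ C (mod 10)] C=1 is one option consistent with column 1 (L + V ≡ C (mod 10), carry-in 0) — take it ⇒ C=1.
Step 2. [col 1: L + V ≡ C (mod 10)] several values work for V in column 1 (L + V ≡ C (mod 10), carry-in 0); try V=7, so V=7.
Step 3. [col 1: L + V ≡ C (mod 10)] column 1: given V=7, C=1, carry-in 0, and digits 1,7 already taken and all letters distinct, L+V≡C (mod 10) forces L=4, so L=4.
Step 4. [col 2: Y + Y ≡ V (mod 10)] several values work for Y in column 2 (Y + Y ≡ V (mod 10), carry-in 1); try Y=8, so Y=8.
Step 5. [col 3: O + C ≡ N (mod 10)] several values work for N in column 3 (O + C ≡ N (mod 10), carry-in 1); try N=5 ⇒ N=5.
Step 6. [col 3: O + C ≡ N (mod 10)] in column 3 we have O+C≡N with carry-in 1; given C=1, N=5 and digits 1,4,5,7,8 already taken and all letters distinct, that pins O to 3 ⇒ O=3.
Step 7. [col 4: D + O ≡ N (mod 10)] in column 4 we have D+O≡N with carry-in 0; given O=3, N=5 and digits 1,3,4,5,7,8 already taken and all letters distinct, that pins D to 2. So D=2.
Step 8. [col 5: P + C ≡ S (mod 10)] column 5 reads P+C+carry(0)=S with C=1; with digits 1,2,3,4,5,7,8 already taken and all letters distinct, the only value for S is 0. So S=0.
Step 9. [col 5: P + C ≡ S (mod 10)] from column 5 (C=1, S=0, carry-in 0, digits 0,1,2,3,4,5,7,8 already taken and all letters distinct): P must equal 9 ⇒ P=9.

Answer: C=1, D=2, L=4, N=5, O=3, P=9, S=0, V=7, Y=8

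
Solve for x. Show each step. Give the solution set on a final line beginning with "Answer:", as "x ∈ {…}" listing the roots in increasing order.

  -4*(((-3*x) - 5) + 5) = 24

Step 1. [-4*(((-3*x) - 5) + 5) = 24] LHS = -4·(…); ÷-4 both sides ⇒ div: ((-3*x) - 5) + 5 = -6.
Step 2. [((-3*x) - 5) + 5 = -6] peel the +5: subtract 5 from each side ⇒ sub: (-3*x) - 5 = -11.
Step 3. [(-3*x) - 5 = -11] -5 is outermost — add 5 both sides. So sub: -3*x = -6.
Step 4. [-3*x = -6] -3·(inner) — divide through by -3 ⇒ div: x = 2.

Answer: x ∈ {2}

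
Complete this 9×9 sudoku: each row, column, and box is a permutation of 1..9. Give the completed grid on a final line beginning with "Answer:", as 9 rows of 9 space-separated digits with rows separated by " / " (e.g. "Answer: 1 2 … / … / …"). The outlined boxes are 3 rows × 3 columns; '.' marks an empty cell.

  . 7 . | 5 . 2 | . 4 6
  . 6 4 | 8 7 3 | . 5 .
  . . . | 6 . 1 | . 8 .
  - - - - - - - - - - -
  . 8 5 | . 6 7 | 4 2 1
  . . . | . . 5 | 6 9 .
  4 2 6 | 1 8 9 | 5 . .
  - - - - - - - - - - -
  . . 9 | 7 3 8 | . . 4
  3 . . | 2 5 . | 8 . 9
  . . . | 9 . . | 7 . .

Step 1. [r3c2∈{3,5,9}] col 2 places 9 nowhere but r3c2, so r3c2=9.
Step 2. [r2c9∈{2}] r2c9 has the single candidate 2. So r2c9=2.
Step 3. [r2c1∈{1}] nothing but 1 survives at r2c1, so r2c1=1.
Step 4. [r9c5∈{1,4}] across col 5, 1 lands solely at r9c5. So r9c5=1.
Step 5. [r5c2∈{1,3}] across col 2, 3 lands solely at r5c2. So r5c2=3.
Step 6. [r3c1∈{2,5}] across row 3, 5 lands solely at r3c1. So r3c1=5.
Step 7. [r3c7∈{3}] r3c7 has the single candidate 3. So r3c7=3.
Step 8. [r6c8∈{3,7}] 7 has one home in col 8: r6c8 ⇒ r6c8=7.
Step 9. [r1c1∈{8}] nothing but 8 survives at r1c1 ⇒ r1c1=8.
Step 10. [r1c7∈{1,9}] r1c7 is the only open cell in row 1 admitting 1 ⇒ r1c7=1.
Step 11. [r7c2∈{1,5}] 5 has one home in row 7: r7c2, so r7c2=5.
Step 12. [r8c2∈{1,4}] 1 has one home in col 2: r8c2, so r8c2=1.
Step 13. [r8c8∈{6}] r8c8's peers cover all but 6. So r8c8=6.
Step 14. [r7c1∈{2,6}] in row 7, 6 fits only at r7c1. So r7c1=6.
Step 15. [r5c1∈{7}] r5c1 has the single candidate 7 ⇒ r5c1=7.
Step 16. [r3c3∈{2}] r3c3 has the single candidate 2, so r3c3=2.
Step 17. [r9c6∈{4,6}] across row 9, 6 lands solely at r9c6 ⇒ r9c6=6.
Step 18. [r6c9∈{3}] nothing but 3 survives at r6c9 ⇒ r6c9=3.
Step 19. [r3c5∈{4}] r3c5's peers cover all but 4 ⇒ r3c5=4.
Step 20. [r4c4∈{3}] nothing but 3 survives at r4c4, so r4c4=3.
Step 21. [r1c3∈{3}] only 3 remains possible at r1c3, so r1c3=3.
Step 22. [r5c4∈{4}] r5c4 has the single candidate 4, so r5c4=4.
Step 23. [r4c1∈{9}] r4c1 is down to just 9. So r4c1=9.
Step 24. [r9c3∈{8}] nothing but 8 survives at r9c3, so r9c3=8.
Step 25. [r5c5∈{2}] nothing but 2 survives at r5c5. So r5c5=2.
Step 26. [r9c1∈{2}] r9c1 has the single candidate 2 ⇒ r9c1=2.
Step 27. [r7c8∈{1}] r7c8 has the single candidate 1. So r7c8=1.
Step 28. [r7c7∈{2}] only 2 remains possible at r7c7. So r7c7=2.
Step 29. [r9c9∈{5}] r9c9 has the single candidate 5. So r9c9=5.
Step 30. [r1c5∈{9}] r1c5 has the single candidate 9, so r1c5=9.
Step 31. [r5c9∈{8}] r5c9's peers cover all but 8, so r5c9=8.
Step 32. [r2c7∈{9}] nothing but 9 survives at r2c7, so r2c7=9.
Step 33. [r5c3∈{1}] r5c3's peers cover all but 1. So r5c3=1.
Step 34. [r8c6∈{4}] r8c6 is down to just 4. So r8c6=4.
Step 35. [r9c2∈{4}] only 4 remains possible at r9c2, so r9c2=4.
Step 36. [r8c3∈{7}] only 7 remains possible at r8c3 ⇒ r8c3=7.
Step 37. [r3c9∈{7}] nothing but 7 survives at r3c9 ⇒ r3c9=7.
Step 38. [r9c8∈{3}] r9c8's peers cover all but 3 ⇒ r9c8=3.

Answer: 8 7 3 5 9 2 1 4 6 / 1 6 4 8 7 3 9 5 2 / 5 9 2 6 4 1 3 8 7 / 9 8 5 3 6 7 4 2 1 / 7 3 1 4 2 5 6 9 8 / 4 2 6 1 8 9 5 7 3 / 6 5 9 7 3 8 2 1 4 / 3 1 7 2 5 4 8 6 9 / 2 4 8 9 1 6 7 3 5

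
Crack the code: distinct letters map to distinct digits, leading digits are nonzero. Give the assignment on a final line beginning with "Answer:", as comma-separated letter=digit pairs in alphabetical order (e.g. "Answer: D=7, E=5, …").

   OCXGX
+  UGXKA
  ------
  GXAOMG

Step 1. [col 1: X + A ≡ G (mod 10)] column 1 (X + A ≡ G (mod 10), carry-in 0) doesn't pin A yet; pick A=7 and continue ⇒ A=7.
Step 2. [col 1: X + A ≡ G (mod 10)] no forcing yet in column 1 (carry-in 0); G=1 is free and consistent — try it, so G=1.
Step 3. [col 1: X + A ≡ G (mod 10)] column 1: given A=7, G=1, carry-in 0, and digits 1,7 already taken and all letters distinct, X+A≡G (mod 10) forces X=4. So X=4.
Step 4. [col 2: G + K ≡ M (mod 10)] no forcing yet in column 2 (carry-in 1); K=8 is free and consistent — try it ⇒ K=8.
Step 5. [col 2: G + K ≡ M (mod 10)] in column 2 we have G+K≡M with carry-in 1; given G=1, K=8 and digits 1,4,7,8 already taken and all letters distinct, that pins M to 0. So M=0.
Step 6. [col 3: X + X ≡ O (mod 10)] column 3 reads X+X+carry(1)=O with X=4; with digits 0,1,4,7,8 already taken and all letters distinct, the only value for O is 9 ⇒ O=9.
Step 7. [col 4: C + G ≡ A (mod 10)] column 4 reads C+G+carry(0)=A with G=1, A=7; with digits 0,1,4,7,8,9 already taken and all letters distinct, the only value for C is 6. So C=6.
Step 8. [col 5: O + U ≡ X (mod 10)] column 5 reads O+U+carry(0)=X with O=9, X=4; with digits 0,1,4,6,7,8,9 already taken and all letters distinct, the only value for U is 5, so U=5.

Answer: A=7, C=6, G=1, K=8, M=0, O=9, U=5, X=4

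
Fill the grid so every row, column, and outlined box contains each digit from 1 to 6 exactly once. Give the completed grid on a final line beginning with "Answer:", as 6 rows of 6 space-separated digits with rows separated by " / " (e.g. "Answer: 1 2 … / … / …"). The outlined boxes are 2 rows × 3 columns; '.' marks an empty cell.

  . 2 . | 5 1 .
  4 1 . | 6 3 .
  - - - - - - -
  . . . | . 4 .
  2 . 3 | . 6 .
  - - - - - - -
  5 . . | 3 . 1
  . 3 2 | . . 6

Step 1. [r3c3∈{1,5,6}] in col 3, 1 fits only at r3c3. So r3c3=1.
Step 2. [r4c2∈{4,5}] r4c2 is the only open cell in row 4 admitting 4, so r4c2=4.
Step 3. [r1c3∈{6}] r1c3 has the single candidate 6, so r1c3=6.
Step 4. [r3c6∈{2,3,5}] in row 3, 3 fits only at r3c6 ⇒ r3c6=3.
Step 5. [r3c2∈{5,6}] row 3 places 5 nowhere but r3c2. So r3c2=5.
Step 6. [r5c5∈{2}] r5c5 has the single candidate 2. So r5c5=2.
Step 7. [r2c3∈{5}] nothing but 5 survives at r2c3, so r2c3=5.
Step 8. [r6c4∈{4}] r6c4 has the single candidate 4 ⇒ r6c4=4.
Step 9. [r1c1∈{3}] r1c1 has the single candidate 3. So r1c1=3.
Step 10. [r6c1∈{1}] r6c1's peers cover all but 1 ⇒ r6c1=1.
Step 11. [r2c6∈{2}] r2c6 has the single candidate 2. So r2c6=2.
Step 12. [r5c2∈{6}] only 6 remains possible at r5c2. So r5c2=6.
Step 13. [r3c4∈{2}] r3c4's peers cover all but 2 ⇒ r3c4=2.
Step 14. [r6c5∈{5}] r6c5's peers cover all but 5 ⇒ r6c5=5.
Step 15. [r4c4∈{1}] r4c4 is down to just 1 ⇒ r4c4=1.
Step 16. [r5c3∈{4}] only 4 remains possible at r5c3. So r5c3=4.
Step 17. [r4c6∈{5}] r4c6's peers cover all but 5 ⇒ r4c6=5.
Step 18. [r1c6∈{4}] only 4 remains possible at r1c6 ⇒ r1c6=4.
Step 19. [r3c1∈{6}] r3c1's peers cover all but 6, so r3c1=6.

Answer: 3 2 6 5 1 4 / 4 1 5 6 3 2 / 6 5 1 2 4 3 / 2 4 3 1 6 5 / 5 6 4 3 2 1 / 1 3 2 4 5 6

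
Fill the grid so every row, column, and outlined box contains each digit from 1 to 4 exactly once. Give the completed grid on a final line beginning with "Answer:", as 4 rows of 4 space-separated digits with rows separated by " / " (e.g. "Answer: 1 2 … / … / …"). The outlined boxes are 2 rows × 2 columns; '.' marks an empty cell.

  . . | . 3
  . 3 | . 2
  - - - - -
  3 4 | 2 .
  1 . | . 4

Step 1. [r2c3∈{1,4}] r2c3 is the only open cell in row 2 admitting 1, so r2c3=1.
Step 2. [r1c1∈{2,4}] across col 1, 2 lands solely at r1c1 ⇒ r1c1=2.
Step 3. [r4c2∈{2}] only 2 remains possible at r4c2. So r4c2=2.
Step 4. [r1c3∈{4}] r1c3 has the single candidate 4. So r1c3=4.
Step 5. [r1c2∈{1}] r1c2 has the single candidate 1 ⇒ r1c2=1.
Step 6. [r3c4∈{1}] r3c4 has the single candidate 1, so r3c4=1.
Step 7. [r2c1∈{4}] nothing but 4 survives at r2c1, so r2c1=4.
Step 8. [r4c3∈{3}] r4c3 is down to just 3, so r4c3=3.

Answer: 2 1 4 3 / 4 3 1 2 / 3 4 2 1 / 1 2 3 4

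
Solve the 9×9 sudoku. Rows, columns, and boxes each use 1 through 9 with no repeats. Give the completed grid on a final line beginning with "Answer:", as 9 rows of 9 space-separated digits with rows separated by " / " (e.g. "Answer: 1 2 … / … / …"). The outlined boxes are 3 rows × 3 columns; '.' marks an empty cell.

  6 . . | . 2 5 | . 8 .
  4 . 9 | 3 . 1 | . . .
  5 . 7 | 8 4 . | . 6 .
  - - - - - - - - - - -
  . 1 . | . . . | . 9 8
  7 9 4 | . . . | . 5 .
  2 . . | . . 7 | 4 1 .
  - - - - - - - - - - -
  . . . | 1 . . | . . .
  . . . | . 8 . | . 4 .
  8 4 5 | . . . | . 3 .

Step 1. [r4c1∈{3}] r4c1's peers cover all but 3. So r4c1=3.
Step 2. [r4c3∈{6}] nothing but 6 survives at r4c3, so r4c3=6.
Step 3. [r4c7∈{2,7}] r4c7 is the only open cell in row 4 admitting 7, so r4c7=7.
Step 4. [r1c2∈{3}] r1c2's peers cover all but 3. So r1c2=3.
Step 5. [r3c6∈{9}] only 9 remains possible at r3c6. So r3c6=9.
Step 6. [r2c5∈{6,7}] across row 2, 6 lands solely at r2c5. So r2c5=6.
Step 7. [r3c2∈{2}] nothing but 2 survives at r3c2 ⇒ r3c2=2.
Step 8. [r8c1∈{1,9}] across col 1, 1 lands solely at r8c1. So r8c1=1.
Step 9. [r4c5∈{5}] nothing but 5 survives at r4c5 ⇒ r4c5=5.
Step 10. [r8c4∈{2,5,6,7,9}] r8c4 is the only open cell in col 4 admitting 5. So r8c4=5.
Step 11. [r7c6∈{2,3,4,6}] 4 has one home in row 7: r7c6 ⇒ r7c6=4.
Step 12. [r4c6∈{2}] r4c6 has the single candidate 2 ⇒ r4c6=2.
Step 13. [r9c4∈{2,6,7,9}] across col 4, 2 lands solely at r9c4 ⇒ r9c4=2.
Step 14. [r5c4∈{6}] r5c4 has the single candidate 6. So r5c4=6.
Step 15. [r6c9∈{3,6}] across row 6, 6 lands solely at r6c9. So r6c9=6.
Step 16. [r6c5∈{3,9}] across row 6, 3 lands solely at r6c5 ⇒ r6c5=3.
Step 17. [r7c7∈{2,5,6,8,9}] in row 7, 8 fits only at r7c7. So r7c7=8.
Step 18. [r7c9∈{2,5,7,9}] in row 7, 5 fits only at r7c9 ⇒ r7c9=5.
Step 19. [r1c9∈{1,4,7,9}] r1c9 is the only open cell in row 1 admitting 4 ⇒ r1c9=4.
Step 20. [r1c7∈{1,9}] row 1 places 9 nowhere but r1c7 ⇒ r1c7=9.
Step 21. [r8c9∈{2,7,9}] across row 8, 9 lands solely at r8c9 ⇒ r8c9=9.
Step 22. [r7c3∈{2,3}] in row 7, 3 fits only at r7c3. So r7c3=3.
Step 23. [r7c8∈{2,7}] across row 7, 2 lands solely at r7c8, so r7c8=2.
Step 24. [r9c9∈{1,7}] box 9 places 7 nowhere but r9c9. So r9c9=7.
Step 25. [r8c7∈{6}] r8c7 is down to just 6 ⇒ r8c7=6.
Step 26. [r7c5∈{7,9}] in col 5, 7 fits only at r7c5, so r7c5=7.
Step 27. [r2c9∈{2}] only 2 remains possible at r2c9, so r2c9=2.
Step 28. [r3c9∈{1,3}] 1 has one home in col 9: r3c9. So r3c9=1.
Step 29. [r5c7∈{2,3}] in row 5, 2 fits only at r5c7, so r5c7=2.
Step 30. [r6c2∈{5,8}] across row 6, 5 lands solely at r6c2, so r6c2=5.
Step 31. [r8c3∈{2}] only 2 remains possible at r8c3, so r8c3=2.
Step 32. [r9c5∈{9}] only 9 remains possible at r9c5 ⇒ r9c5=9.
Step 33. [r1c3∈{1}] only 1 remains possible at r1c3 ⇒ r1c3=1.
Step 34. [r6c3∈{8}] r6c3 has the single candidate 8 ⇒ r6c3=8.
Step 35. [r5c5∈{1}] r5c5 has the single candidate 1 ⇒ r5c5=1.
Step 36. [r6c4∈{9}] r6c4 has the single candidate 9, so r6c4=9.
Step 37. [r8c2∈{7}] r8c2 has the single candidate 7 ⇒ r8c2=7.
Step 38. [r2c8∈{7}] only 7 remains possible at r2c8 ⇒ r2c8=7.
Step 39. [r3c7∈{3}] r3c7 has the single candidate 3 ⇒ r3c7=3.
Step 40. [r4c4∈{4}] r4c4 is down to just 4, so r4c4=4.
Step 41. [r2c2∈{8}] only 8 remains possible at r2c2. So r2c2=8.
Step 42. [r5c9∈{3}] r5c9 is down to just 3 ⇒ r5c9=3.
Step 43. [r7c2∈{6}] only 6 remains possible at r7c2 ⇒ r7c2=6.
Step 44. [r9c6∈{6}] only 6 remains possible at r9c6 ⇒ r9c6=6.
Step 45. [r5c6∈{8}] nothing but 8 survives at r5c6. So r5c6=8.
Step 46. [r8c6∈{3}] r8c6 has the single candidate 3 ⇒ r8c6=3.
Step 47. [r1c4∈{7}] r1c4 is down to just 7. So r1c4=7.
Step 48. [r7c1∈{9}] r7c1's peers cover all but 9 ⇒ r7c1=9.
Step 49. [r9c7∈{1}] only 1 remains possible at r9c7. So r9c7=1.
Step 50. [r2c7∈{5}] r2c7's peers cover all but 5. So r2c7=5.

Answer: 6 3 1 7 2 5 9 8 4 / 4 8 9 3 6 1 5 7 2 / 5 2 7 8 4 9 3 6 1 / 3 1 6 4 5 2 7 9 8 / 7 9 4 6 1 8 2 5 3 / 2 5 8 9 3 7 4 1 6 / 9 6 3 1 7 4 8 2 5 / 1 7 2 5 8 3 6 4 9 / 8 4 5 2 9 6 1 3 7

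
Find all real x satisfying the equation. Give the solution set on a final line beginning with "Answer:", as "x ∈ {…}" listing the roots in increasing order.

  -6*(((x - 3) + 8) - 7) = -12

Step 1. [-6*(((x - 3) + 8) - 7) = -12] LHS = -6·(…); ÷-6 both sides ⇒ div: ((x - 3) + 8) - 7 = 2.
Step 2. [((x - 3) + 8) - 7 = 2] 7 comes off first (add 7) ⇒ sub: (x - 3) + 8 = 9.
Step 3. [(x - 3) + 8 = 9] subtract 8: x sits inside (… + 8). So sub: x - 3 = 1.
Step 4. [x - 3 = 1] 3 comes off first (add 3), so sub: x = 4.

Answer: x ∈ {4}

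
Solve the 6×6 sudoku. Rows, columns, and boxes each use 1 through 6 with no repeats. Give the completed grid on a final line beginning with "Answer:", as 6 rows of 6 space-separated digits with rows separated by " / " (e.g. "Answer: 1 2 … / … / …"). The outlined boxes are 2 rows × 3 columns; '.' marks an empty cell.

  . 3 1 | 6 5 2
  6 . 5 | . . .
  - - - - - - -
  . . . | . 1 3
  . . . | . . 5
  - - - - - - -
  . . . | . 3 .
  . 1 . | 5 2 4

Step 1. [r6c3∈{3,6}] 6 has one home in row 6: r6c3, so r6c3=6.
Step 2. [r1c1∈{4}] r1c1's peers cover all but 4 ⇒ r1c1=4.
Step 3. [r3c2∈{2,4,5,6}] row 3 places 6 nowhere but r3c2 ⇒ r3c2=6.
Step 4. [r4c3∈{2,3,4}] col 3 places 3 nowhere but r4c3. So r4c3=3.
Step 5. [r5c2∈{2,4,5}] across col 2, 5 lands solely at r5c2. So r5c2=5.
Step 6. [r4c2∈{2,4}] in col 2, 4 fits only at r4c2 ⇒ r4c2=4.
Step 7. [r3c3∈{2}] r3c3 is down to just 2 ⇒ r3c3=2.
Step 8. [r2c4∈{1,3,4}] 3 has one home in row 2: r2c4, so r2c4=3.
Step 9. [r2c6∈{1}] r2c6 is down to just 1, so r2c6=1.
Step 10. [r3c1∈{5}] r3c1 has the single candidate 5 ⇒ r3c1=5.
Step 11. [r4c4∈{2}] r4c4 has the single candidate 2, so r4c4=2.
Step 12. [r4c1∈{1}] r4c1 is down to just 1 ⇒ r4c1=1.
Step 13. [r4c5∈{6}] r4c5 is down to just 6. So r4c5=6.
Step 14. [r5c6∈{6}] nothing but 6 survives at r5c6, so r5c6=6.
Step 15. [r3c4∈{4}] r3c4's peers cover all but 4 ⇒ r3c4=4.
Step 16. [r2c2∈{2}] nothing but 2 survives at r2c2 ⇒ r2c2=2.
Step 17. [r5c4∈{1}] r5c4's peers cover all but 1. So r5c4=1.
Step 18. [r2c5∈{4}] nothing but 4 survives at r2c5, so r2c5=4.
Step 19. [r5c1∈{2}] r5c1 is down to just 2 ⇒ r5c1=2.
Step 20. [r6c1∈{3}] r6c1 has the single candidate 3, so r6c1=3.
Step 21. [r5c3∈{4}] nothing but 4 survives at r5c3, so r5c3=4.

Answer: 4 3 1 6 5 2 / 6 2 5 3 4 1 / 5 6 2 4 1 3 / 1 4 3 2 6 5 / 2 5 4 1 3 6 / 3 1 6 5 2 4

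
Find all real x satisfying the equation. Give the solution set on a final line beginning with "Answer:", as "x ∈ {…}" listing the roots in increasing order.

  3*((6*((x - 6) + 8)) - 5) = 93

Step 1. [3*((6*((x - 6) + 8)) - 5) = 93] 3 out front; divide by 3, so div: (6*((x - 6) + 8)) - 5 = 31.
Step 2. [(6*((x - 6) + 8)) - 5 = 31] the outer -5 inverts by adding 5 ⇒ sub: 6*((x - 6) + 8) = 36.
Step 3. [6*((x - 6) + 8) = 36] 6·(inner) — divide through by 6 ⇒ div: (x - 6) + 8 = 6.
Step 4. [(x - 6) + 8 = 6] 8 comes off first (subtract 8). So sub: x - 6 = -2.
Step 5. [x - 6 = -2] the outer -6 inverts by adding 6. So sub: x = 4.

Answer: x ∈ {4}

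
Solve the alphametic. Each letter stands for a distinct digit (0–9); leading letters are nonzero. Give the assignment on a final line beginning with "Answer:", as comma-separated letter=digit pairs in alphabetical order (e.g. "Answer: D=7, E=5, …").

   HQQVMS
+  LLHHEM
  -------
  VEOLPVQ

Step 1. [col 1: S + M ≡ Q (mod 10)] several values work for Q in column 1 (S + M ≡ Q (mod 10), carry-in 0); try Q=3. So Q=3.
Step 2. [col 1: S + M ≡ Q (mod 10)] no forcing yet in column 1 (carry-in 0); M=8 is free and consistent — try it. So M=8.
Step 3. [V] adding two 6-digit numbers gives at most 6+1 digits, and here it does — V is that final carry and must be 1, so V=1.
Step 4. [col 1: S + M ≡ Q (mod 10)] column 1: given M=8, Q=3, carry-in 0, and digits 1,3,8 already taken and all letters distinct, S+M≡Q (mod 10) forces S=5 ⇒ S=5.
Step 5. [col 2: M + E ≡ V (mod 10)] from column 2 (M=8, V=1, carry-in 1, digits 1,3,5,8 already taken and all letters distinct): E must equal 2. So E=2.
Step 6. [col 3: V + H ≡ P (mod 10)] no forcing yet in column 3 (carry-in 1); H=4 is free and consistent — try it ⇒ H=4.
Step 7. [col 3: V + H ≡ P (mod 10)] column 3: given V=1, H=4, carry-in 1, and digits 1,2,3,4,5,8 already taken and all letters distinct, V+H≡P (mod 10) forces P=6, so P=6.
Step 8. [col 4: Q + H ≡ L (mod 10)] in column 4 we have Q+H≡L with carry-in 0; given Q=3, H=4 and digits 1,2,3,4,5,6,8 already taken and all letters distinct, that pins L to 7, so L=7.
Step 9. [col 5: Q + L ≡ O (mod 10)] from column 5 (Q=3, L=7, carry-in 0, digits 1,2,3,4,5,6,7,8 already taken and all letters distinct): O must equal 0. So O=0.

Answer: E=2, H=4, L=7, M=8, O=0, P=6, Q=3, S=5, V=1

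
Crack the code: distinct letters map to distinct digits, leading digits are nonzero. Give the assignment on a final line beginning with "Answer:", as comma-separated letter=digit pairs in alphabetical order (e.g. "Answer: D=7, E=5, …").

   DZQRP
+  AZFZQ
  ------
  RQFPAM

Step 1. [col 1: P + Q ≡ M (mod 10)] P=8 is one option consistent with column 1 (P + Q ≡ M (mod 10), carry-in 0) — take it, so P=8.
Step 2. [R] adding two 5-digit numbers gives at most 5+1 digits, and here it does — R is that final carry and must be 1, so R=1.
Step 3. [col 1: P + Q ≡ M (mod 10)] several values work for Q in column 1 (P + Q ≡ M (mod 10), carry-in 0); try Q=2, so Q=2.
Step 4. [col 1: P + Q ≡ M (mod 10)] in column 1 we have P+Q≡M with carry-in 0; given P=8, Q=2 and digits 1,2,8 already taken and all letters distinct, that pins M to 0. So M=0.
Step 5. [col 2: R + Z ≡ A (mod 10)] several values work for Z in column 2 (R + Z ≡ A (mod 10), carry-in 1); try Z=3, so Z=3.
Step 6. [col 2: R + Z ≡ A (mod 10)] column 2 reads R+Z+carry(1)=A with R=1, Z=3; with digits 0,1,2,3,8 already taken and all letters distinct, the only value for A is 5. So A=5.
Step 7. [col 3: Q + F ≡ P (mod 10)] column 3 reads Q+F+carry(0)=P with Q=2, P=8; with digits 0,1,2,3,5,8 already taken and all letters distinct, the only value for F is 6 ⇒ F=6.
Step 8. [col 5: D + A ≡ Q (mod 10)] column 5 reads D+A+carry(0)=Q with A=5, Q=2; with digits 0,1,2,3,5,6,8 already taken and all letters distinct, the only value for D is 7. So D=7.

Answer: A=5, D=7, F=6, M=0, P=8, Q=2, R=1, Z=3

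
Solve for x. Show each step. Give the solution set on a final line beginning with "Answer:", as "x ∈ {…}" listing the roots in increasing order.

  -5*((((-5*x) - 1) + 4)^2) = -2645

Step 1. [-5*((((-5*x) - 1) + 4)^2) = -2645] -5 out front; divide by -5. So div: (((-5*x) - 1) + 4)^2 = 529.
Step 2. [(((-5*x) - 1) + 4)^2 = 529] √ both sides: 529 ≥ 0 gives two branches ⇒ sqrt: ((-5*x) - 1) + 4 = 23 or -23.
Step 3. [((-5*x) - 1) + 4 = 23 or -23] 4 comes off first (subtract 4). So sub: (-5*x) - 1 = 19 or -27.
Step 4. [(-5*x) - 1 = 19 or -27] -1 is outermost — add 1 both sides, so sub: -5*x = 20 or -26.
Step 5. [-5*x = 20 or -26] -5 out front; divide by -5 ⇒ div: x = -4 or 26/5.

Answer: x ∈ {-4, 26/5}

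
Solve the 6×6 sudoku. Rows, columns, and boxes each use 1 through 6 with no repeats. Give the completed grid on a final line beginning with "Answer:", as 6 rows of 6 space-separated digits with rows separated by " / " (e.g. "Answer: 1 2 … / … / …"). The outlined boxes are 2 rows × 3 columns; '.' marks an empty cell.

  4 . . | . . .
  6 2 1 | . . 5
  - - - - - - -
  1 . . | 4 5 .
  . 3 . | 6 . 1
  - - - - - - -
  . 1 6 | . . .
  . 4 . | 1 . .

Step 1. [r4c5∈{2}] nothing but 2 survives at r4c5. So r4c5=2.
Step 2. [r1c3∈{3,5}] r1c3 is the only open cell in box 1 admitting 3, so r1c3=3.
Step 3. [r5c6∈{2,3,4}] col 6 places 4 nowhere but r5c6 ⇒ r5c6=4.
Step 4. [r5c5∈{3}] r5c5 is down to just 3, so r5c5=3.
Step 5. [r4c1∈{5}] r4c1's peers cover all but 5 ⇒ r4c1=5.
Step 6. [r5c1∈{2}] r5c1 has the single candidate 2. So r5c1=2.
Step 7. [r6c6∈{2,6}] in row 6, 2 fits only at r6c6 ⇒ r6c6=2.
Step 8. [r1c5∈{1,6}] 1 has one home in row 1: r1c5, so r1c5=1.
Step 9. [r3c2∈{6}] r3c2 has the single candidate 6 ⇒ r3c2=6.
Step 10. [r2c5∈{4}] nothing but 4 survives at r2c5. So r2c5=4.
Step 11. [r1c6∈{6}] r1c6 has the single candidate 6. So r1c6=6.
Step 12. [r6c1∈{3}] r6c1 has the single candidate 3. So r6c1=3.
Step 13. [r3c3∈{2}] only 2 remains possible at r3c3. So r3c3=2.
Step 14. [r6c5∈{6}] r6c5 has the single candidate 6, so r6c5=6.
Step 15. [r1c2∈{5}] r1c2 is down to just 5. So r1c2=5.
Step 16. [r5c4∈{5}] only 5 remains possible at r5c4. So r5c4=5.
Step 17. [r6c3∈{5}] only 5 remains possible at r6c3, so r6c3=5.
Step 18. [r1c4∈{2}] r1c4 is down to just 2 ⇒ r1c4=2.
Step 19. [r2c4∈{3}] nothing but 3 survives at r2c4 ⇒ r2c4=3.
Step 20. [r4c3∈{4}] nothing but 4 survives at r4c3, so r4c3=4.
Step 21. [r3c6∈{3}] nothing but 3 survives at r3c6, so r3c6=3.

Answer: 4 5 3 2 1 6 / 6 2 1 3 4 5 / 1 6 2 4 5 3 / 5 3 4 6 2 1 / 2 1 6 5 3 4 / 3 4 5 1 6 2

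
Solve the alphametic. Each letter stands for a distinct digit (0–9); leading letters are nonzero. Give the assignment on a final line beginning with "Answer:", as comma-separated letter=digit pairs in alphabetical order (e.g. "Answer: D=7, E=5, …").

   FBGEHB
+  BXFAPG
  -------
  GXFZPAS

Step 1. [col 1: B + G ≡ S (mod 10)] column 1 (B + G ≡ S (mod 10), carry-in 0) doesn't pin G yet; pick G=1 and continue. So G=1.
Step 2. [col 1: B + G ≡ S (mod 10)] B=5 is one option consistent with column 1 (B + G ≡ S (mod 10), carry-in 0) — take it. So B=5.
Step 3. [col 1: B + G ≡ S (mod 10)] column 1: given B=5, G=1, carry-in 0, and digits 1,5 already taken and all letters distinct, B+G≡S (mod 10) forces S=6, so S=6.
Step 4. [col 2: H + P ≡ A (mod 10)] several values work for A in column 2 (H + P ≡ A (mod 10), carry-in 0); try A=3 ⇒ A=3.
Step 5. [col 2: H + P ≡ A (mod 10)] column 2 (H + P ≡ A (mod 10), carry-in 0) doesn't pin H yet; pick H=9 and continue. So H=9.
Step 6. [col 2: H + P ≡ A (mod 10)] in column 2 we have H+P≡A with carry-in 0; given H=9, A=3 and digits 1,3,5,6,9 already taken and all letters distinct, that pins P to 4 ⇒ P=4.
Step 7. [col 3: E + A ≡ P (mod 10)] from column 3 (A=3, P=4, carry-in 1, digits 1,3,4,5,6,9 already taken and all letters distinct): E must equal 0, so E=0.
Step 8. [col 4: G + F ≡ Z (mod 10)] column 4: given G=1, carry-in 0, and digits 0,1,3,4,5,6,9 already taken and all letters distinct, G+F≡Z (mod 10) forces Z=8, so Z=8.
Step 9. [col 4: G + F ≡ Z (mod 10)] from column 4 (G=1, Z=8, carry-in 0, digits 0,1,3,4,5,6,8,9 already taken and all letters distinct): F must equal 7. So F=7.
Step 10. [col 5: B + X ≡ F (mod 10)] in column 5 we have B+X≡F with carry-in 0; given B=5, F=7 and digits 0,1,3,4,5,6,7,8,9 already taken and all letters distinct, that pins X to 2. So X=2.

Answer: A=3, B=5, E=0, F=7, G=1, H=9, P=4, S=6, X=2, Z=8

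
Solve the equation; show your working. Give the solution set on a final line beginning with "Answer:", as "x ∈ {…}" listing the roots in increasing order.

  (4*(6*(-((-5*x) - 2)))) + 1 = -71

Step 1. [(4*(6*(-((-5*x) - 2)))) + 1 = -71] peel the +1: subtract 1 from each side ⇒ sub: 4*(6*(-((-5*x) - 2))) = -72.
Step 2. [4*(6*(-((-5*x) - 2))) = -72] LHS = 4·(…); ÷4 both sides. So div: 6*(-((-5*x) - 2)) = -18.
Step 3. [6*(-((-5*x) - 2)) = -18] 6·(inner) — divide through by 6, so div: -((-5*x) - 2) = -3.
Step 4. [-((-5*x) - 2) = -3] LHS negated; negate both sides, so neg: (-5*x) - 2 = 3.
Step 5. [(-5*x) - 2 = 3] add 2: x sits inside (… - 2), so sub: -5*x = 5.
Step 6. [-5*x = 5] -5·(inner) — divide through by -5 ⇒ div: x = -1.

Answer: x ∈ {-1}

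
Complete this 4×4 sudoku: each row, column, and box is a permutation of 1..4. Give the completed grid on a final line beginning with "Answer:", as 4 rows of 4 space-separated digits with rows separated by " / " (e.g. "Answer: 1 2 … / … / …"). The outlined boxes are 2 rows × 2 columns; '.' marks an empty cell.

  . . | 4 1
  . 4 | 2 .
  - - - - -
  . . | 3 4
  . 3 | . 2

Step 1. [r3c2∈{1,2}] col 2 places 1 nowhere but r3c2 ⇒ r3c2=1.
Step 2. [r1c1∈{2,3}] row 1 places 3 nowhere but r1c1, so r1c1=3.
Step 3. [r4c1∈{4}] r4c1 is down to just 4. So r4c1=4.
Step 4. [r1c2∈{2}] r1c2's peers cover all but 2. So r1c2=2.
Step 5. [r2c4∈{3}] nothing but 3 survives at r2c4 ⇒ r2c4=3.
Step 6. [r2c1∈{1}] nothing but 1 survives at r2c1. So r2c1=1.
Step 7. [r4c3∈{1}] r4c3 is down to just 1 ⇒ r4c3=1.
Step 8. [r3c1∈{2}] r3c1 has the single candidate 2 ⇒ r3c1=2.

Answer: 3 2 4 1 / 1 4 2 3 / 2 1 3 4 / 4 3 1 2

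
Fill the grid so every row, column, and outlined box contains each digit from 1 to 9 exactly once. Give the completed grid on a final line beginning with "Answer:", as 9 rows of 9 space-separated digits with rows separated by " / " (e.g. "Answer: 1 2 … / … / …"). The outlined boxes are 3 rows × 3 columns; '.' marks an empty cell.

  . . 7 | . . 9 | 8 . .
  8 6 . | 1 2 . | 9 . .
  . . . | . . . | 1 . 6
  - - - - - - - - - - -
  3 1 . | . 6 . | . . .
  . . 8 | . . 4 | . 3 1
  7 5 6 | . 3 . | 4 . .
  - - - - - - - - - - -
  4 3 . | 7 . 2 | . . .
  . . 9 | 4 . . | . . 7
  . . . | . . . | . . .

Step 1. [r5c7∈{2,5,6,7}] row 5 places 6 nowhere but r5c7 ⇒ r5c7=6.
Step 2. [r7c7∈{5}] only 5 remains possible at r7c7 ⇒ r7c7=5.
Step 3. [r7c3∈{1}] only 1 remains possible at r7c3, so r7c3=1.
Step 4. [r7c8∈{6,8,9}] 6 has one home in row 7: r7c8. So r7c8=6.
Step 5. [r5c5∈{5,7,9}] r5c5 is the only open cell in row 5 admitting 7, so r5c5=7.
Step 6. [r5c4∈{2,5,9}] 5 has one home in row 5: r5c4, so r5c4=5.
Step 7. [r4c6∈{8}] r4c6's peers cover all but 8 ⇒ r4c6=8.
Step 8. [r4c3∈{2,4}] row 4 places 4 nowhere but r4c3 ⇒ r4c3=4.
Step 9. [r9c2∈{2,7,8}] 7 has one home in row 9: r9c2, so r9c2=7.
Step 10. [r8c2∈{2,8}] across col 2, 8 lands solely at r8c2, so r8c2=8.
Step 11. [r1c1∈{1,2,5}] row 1 places 1 nowhere but r1c1 ⇒ r1c1=1.
Step 12. [r1c4∈{3,6}] across row 1, 6 lands solely at r1c4. So r1c4=6.
Step 13. [r1c9∈{2,3,4,5}] in row 1, 3 fits only at r1c9 ⇒ r1c9=3.
Step 14. [r4c7∈{2,7}] across col 7, 7 lands solely at r4c7, so r4c7=7.
Step 15. [r6c6∈{1}] r6c6 has the single candidate 1 ⇒ r6c6=1.
Step 16. [r9c4∈{3,8,9}] the pair r4c4,r6c4 in col 4 locks {2,9} between them ⇒ r9c4≠9.
Step 17. [r8c8∈{1,2}] box 9 has a naked pair {2,3} at r8c7 and r9c7 ⇒ r8c8≠2.
Step 18. [r8c8∈{1}] r8c8 has the single candidate 1, so r8c8=1.
Step 19. [r8c5∈{5}] r8c5's peers cover all but 5, so r8c5=5.
Step 20. [r1c8∈{2,4,5}] 5 has one home in row 1: r1c8, so r1c8=5.
Step 21. [r3c8∈{2,4,7}] in box 3, 2 fits only at r3c8, so r3c8=2.
Step 22. [r4c8∈{9}] r4c8 is down to just 9, so r4c8=9.
Step 23. [r9c3∈{2,5}] across col 3, 2 lands solely at r9c3 ⇒ r9c3=2.
Step 24. [r9c7∈{3}] nothing but 3 survives at r9c7, so r9c7=3.
Step 25. [r9c4∈{8}] only 8 remains possible at r9c4 ⇒ r9c4=8.
Step 26. [r8c6∈{3,6}] across row 8, 3 lands solely at r8c6. So r8c6=3.
Step 27. [r2c9∈{4}] nothing but 4 survives at r2c9. So r2c9=4.
Step 28. [r3c6∈{5,7}] in row 3, 7 fits only at r3c6. So r3c6=7.
Step 29. [r7c9∈{8,9}] across row 7, 8 lands solely at r7c9, so r7c9=8.
Step 30. [r1c2∈{2,4}] row 1 places 2 nowhere but r1c2 ⇒ r1c2=2.
Step 31. [r9c1∈{5,6}] in row 9, 5 fits only at r9c1 ⇒ r9c1=5.
Step 32. [r3c2∈{4,9}] 4 has one home in col 2: r3c2, so r3c2=4.
Step 33. [r6c9∈{2}] r6c9 is down to just 2 ⇒ r6c9=2.
Step 34. [r2c3∈{3,5}] r2c3 is the only open cell in row 2 admitting 3, so r2c3=3.
Step 35. [r9c9∈{9}] r9c9 is down to just 9, so r9c9=9.
Step 36. [r3c1∈{9}] only 9 remains possible at r3c1, so r3c1=9.
Step 37. [r7c5∈{9}] only 9 remains possible at r7c5. So r7c5=9.
Step 38. [r6c8∈{8}] r6c8 has the single candidate 8. So r6c8=8.
Step 39. [r4c9∈{5}] r4c9's peers cover all but 5. So r4c9=5.
Step 40. [r8c1∈{6}] r8c1 has the single candidate 6 ⇒ r8c1=6.
Step 41. [r5c2∈{9}] only 9 remains possible at r5c2. So r5c2=9.
Step 42. [r3c4∈{3}] only 3 remains possible at r3c4 ⇒ r3c4=3.
Step 43. [r4c4∈{2}] only 2 remains possible at r4c4, so r4c4=2.
Step 44. [r1c5∈{4}] r1c5's peers cover all but 4. So r1c5=4.
Step 45. [r9c6∈{6}] r9c6 has the single candidate 6. So r9c6=6.
Step 46. [r2c6∈{5}] r2c6's peers cover all but 5. So r2c6=5.
Step 47. [r6c4∈{9}] r6c4's peers cover all but 9. So r6c4=9.
Step 48. [r3c3∈{5}] r3c3 is down to just 5 ⇒ r3c3=5.
Step 49. [r5c1∈{2}] r5c1's peers cover all but 2 ⇒ r5c1=2.
Step 50. [r9c5∈{1}] nothing but 1 survives at r9c5, so r9c5=1.
Step 51. [r8c7∈{2}] nothing but 2 survives at r8c7. So r8c7=2.
Step 52. [r2c8∈{7}] r2c8's peers cover all but 7. So r2c8=7.
Step 53. [r9c8∈{4}] r9c8 is down to just 4. So r9c8=4.
Step 54. [r3c5∈{8}] r3c5's peers cover all but 8. So r3c5=8.

Answer: 1 2 7 6 4 9 8 5 3 / 8 6 3 1 2 5 9 7 4 / 9 4 5 3 8 7 1 2 6 / 3 1 4 2 6 8 7 9 5 / 2 9 8 5 7 4 6 3 1 / 7 5 6 9 3 1 4 8 2 / 4 3 1 7 9 2 5 6 8 / 6 8 9 4 5 3 2 1 7 / 5 7 2 8 1 6 3 4 9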